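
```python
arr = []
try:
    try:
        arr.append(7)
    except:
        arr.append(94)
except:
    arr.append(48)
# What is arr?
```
[7]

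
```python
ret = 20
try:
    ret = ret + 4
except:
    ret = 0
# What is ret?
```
24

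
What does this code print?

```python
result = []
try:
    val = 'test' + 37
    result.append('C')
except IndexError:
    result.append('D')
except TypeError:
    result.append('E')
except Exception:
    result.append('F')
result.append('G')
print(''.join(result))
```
EG

TypeError matches before generic Exception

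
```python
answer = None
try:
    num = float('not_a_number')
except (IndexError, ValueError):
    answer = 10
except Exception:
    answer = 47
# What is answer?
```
10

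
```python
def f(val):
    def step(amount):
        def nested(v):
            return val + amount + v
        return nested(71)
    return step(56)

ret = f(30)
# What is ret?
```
157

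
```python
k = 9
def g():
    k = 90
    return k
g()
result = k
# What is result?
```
9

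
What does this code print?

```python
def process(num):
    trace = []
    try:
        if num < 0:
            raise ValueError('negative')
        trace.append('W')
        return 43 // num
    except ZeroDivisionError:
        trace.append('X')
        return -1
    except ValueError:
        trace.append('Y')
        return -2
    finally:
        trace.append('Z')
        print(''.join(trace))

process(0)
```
WXZ

num=0 causes ZeroDivisionError, caught, finally prints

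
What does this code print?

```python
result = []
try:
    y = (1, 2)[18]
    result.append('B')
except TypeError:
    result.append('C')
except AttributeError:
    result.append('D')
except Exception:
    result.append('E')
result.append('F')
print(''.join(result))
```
EF

IndexError not specifically caught, falls to Exception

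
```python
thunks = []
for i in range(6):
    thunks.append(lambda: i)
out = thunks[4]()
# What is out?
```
5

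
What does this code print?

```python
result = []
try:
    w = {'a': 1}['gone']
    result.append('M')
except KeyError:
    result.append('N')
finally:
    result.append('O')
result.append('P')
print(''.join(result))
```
NOP

finally always runs, even after exception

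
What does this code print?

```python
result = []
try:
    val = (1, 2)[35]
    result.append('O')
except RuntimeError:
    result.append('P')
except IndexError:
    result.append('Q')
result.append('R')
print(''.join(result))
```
QR

IndexError is caught by its specific handler, not RuntimeError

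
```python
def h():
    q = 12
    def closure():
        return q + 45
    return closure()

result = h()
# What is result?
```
57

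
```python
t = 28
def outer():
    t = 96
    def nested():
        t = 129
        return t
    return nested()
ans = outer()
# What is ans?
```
129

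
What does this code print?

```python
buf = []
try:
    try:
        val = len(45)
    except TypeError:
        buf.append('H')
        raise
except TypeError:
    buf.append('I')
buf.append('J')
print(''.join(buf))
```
HIJ

raise without argument re-raises current exception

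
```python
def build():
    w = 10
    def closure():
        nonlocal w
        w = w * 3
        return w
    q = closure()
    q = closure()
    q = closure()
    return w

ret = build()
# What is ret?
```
270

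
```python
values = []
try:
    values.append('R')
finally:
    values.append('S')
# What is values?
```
['R', 'S']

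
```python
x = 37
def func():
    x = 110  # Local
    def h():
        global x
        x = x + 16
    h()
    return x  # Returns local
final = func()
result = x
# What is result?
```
53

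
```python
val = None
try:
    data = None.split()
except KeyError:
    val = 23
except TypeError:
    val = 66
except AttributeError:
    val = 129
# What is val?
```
129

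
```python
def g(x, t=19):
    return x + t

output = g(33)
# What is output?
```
52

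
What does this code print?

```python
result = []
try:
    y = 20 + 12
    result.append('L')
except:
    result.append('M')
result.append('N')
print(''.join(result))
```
LN

No exception, try block completes normally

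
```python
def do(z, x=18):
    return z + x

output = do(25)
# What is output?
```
43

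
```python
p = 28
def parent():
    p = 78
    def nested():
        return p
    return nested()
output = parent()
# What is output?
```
78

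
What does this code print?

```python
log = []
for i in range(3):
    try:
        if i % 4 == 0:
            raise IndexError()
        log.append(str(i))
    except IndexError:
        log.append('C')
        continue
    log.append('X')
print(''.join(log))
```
C1X2X

continue in except skips rest of loop body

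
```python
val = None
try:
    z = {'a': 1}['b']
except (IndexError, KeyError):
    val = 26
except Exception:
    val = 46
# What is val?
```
26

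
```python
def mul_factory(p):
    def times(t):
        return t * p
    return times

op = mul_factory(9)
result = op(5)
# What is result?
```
45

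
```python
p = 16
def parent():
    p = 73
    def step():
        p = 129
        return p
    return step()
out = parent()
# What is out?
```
129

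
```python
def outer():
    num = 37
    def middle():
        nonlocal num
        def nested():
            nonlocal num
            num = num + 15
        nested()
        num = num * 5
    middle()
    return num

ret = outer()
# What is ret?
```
260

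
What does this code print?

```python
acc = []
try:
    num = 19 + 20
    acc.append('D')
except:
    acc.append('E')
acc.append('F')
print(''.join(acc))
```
DF

No exception, try block completes normally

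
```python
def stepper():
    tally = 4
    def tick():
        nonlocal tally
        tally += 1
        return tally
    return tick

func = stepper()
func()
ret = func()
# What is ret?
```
6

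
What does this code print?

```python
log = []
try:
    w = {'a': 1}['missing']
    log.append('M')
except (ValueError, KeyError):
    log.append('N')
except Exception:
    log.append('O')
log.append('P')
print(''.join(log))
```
NP

KeyError matches tuple containing it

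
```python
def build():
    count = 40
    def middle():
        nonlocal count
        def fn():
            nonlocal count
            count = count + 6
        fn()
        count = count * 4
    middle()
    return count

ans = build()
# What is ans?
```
184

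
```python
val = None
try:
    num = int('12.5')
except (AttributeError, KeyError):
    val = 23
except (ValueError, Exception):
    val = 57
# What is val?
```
57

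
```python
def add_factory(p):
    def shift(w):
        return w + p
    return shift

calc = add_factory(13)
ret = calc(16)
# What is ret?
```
29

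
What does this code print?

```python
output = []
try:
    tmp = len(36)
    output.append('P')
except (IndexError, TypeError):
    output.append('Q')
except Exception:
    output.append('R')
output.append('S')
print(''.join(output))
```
QS

TypeError matches tuple containing it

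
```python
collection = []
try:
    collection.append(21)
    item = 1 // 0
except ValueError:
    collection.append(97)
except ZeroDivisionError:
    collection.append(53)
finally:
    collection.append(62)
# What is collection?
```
[21, 53, 62]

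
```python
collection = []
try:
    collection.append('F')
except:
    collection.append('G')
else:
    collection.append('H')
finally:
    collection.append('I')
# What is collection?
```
['F', 'H', 'I']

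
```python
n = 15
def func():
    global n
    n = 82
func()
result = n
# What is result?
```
82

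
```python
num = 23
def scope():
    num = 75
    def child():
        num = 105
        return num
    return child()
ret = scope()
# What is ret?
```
105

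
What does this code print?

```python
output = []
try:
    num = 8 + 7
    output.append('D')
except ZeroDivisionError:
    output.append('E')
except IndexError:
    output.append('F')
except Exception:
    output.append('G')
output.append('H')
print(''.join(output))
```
DH

No exception, try block completes normally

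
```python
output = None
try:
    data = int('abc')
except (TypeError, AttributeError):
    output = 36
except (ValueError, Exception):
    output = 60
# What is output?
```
60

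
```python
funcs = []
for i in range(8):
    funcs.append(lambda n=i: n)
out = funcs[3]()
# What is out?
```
3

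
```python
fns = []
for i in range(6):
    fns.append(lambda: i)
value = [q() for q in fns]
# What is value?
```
[5, 5, 5, 5, 5, 5]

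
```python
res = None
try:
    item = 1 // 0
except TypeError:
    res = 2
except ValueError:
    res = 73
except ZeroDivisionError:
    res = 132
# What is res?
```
132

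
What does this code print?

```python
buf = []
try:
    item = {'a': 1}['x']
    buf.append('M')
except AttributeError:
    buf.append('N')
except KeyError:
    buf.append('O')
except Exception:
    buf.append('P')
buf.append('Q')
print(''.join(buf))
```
OQ

KeyError matches before generic Exception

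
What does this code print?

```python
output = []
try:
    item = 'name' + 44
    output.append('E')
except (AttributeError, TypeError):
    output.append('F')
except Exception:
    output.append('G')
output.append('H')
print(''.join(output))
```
FH

TypeError matches tuple containing it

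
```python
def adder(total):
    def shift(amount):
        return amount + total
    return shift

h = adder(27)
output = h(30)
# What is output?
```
57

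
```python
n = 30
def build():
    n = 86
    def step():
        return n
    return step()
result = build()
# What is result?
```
86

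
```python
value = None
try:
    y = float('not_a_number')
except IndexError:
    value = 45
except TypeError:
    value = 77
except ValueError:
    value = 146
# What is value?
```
146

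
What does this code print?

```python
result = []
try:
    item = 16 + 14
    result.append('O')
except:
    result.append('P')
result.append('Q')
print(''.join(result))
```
OQ

No exception, try block completes normally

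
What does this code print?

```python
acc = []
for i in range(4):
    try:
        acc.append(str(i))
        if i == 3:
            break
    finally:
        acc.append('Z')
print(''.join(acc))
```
0Z1Z2Z3Z

finally runs even when breaking out of loop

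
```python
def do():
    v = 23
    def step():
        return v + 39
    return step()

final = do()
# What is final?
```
62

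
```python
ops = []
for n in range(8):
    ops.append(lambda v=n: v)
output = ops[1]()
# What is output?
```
1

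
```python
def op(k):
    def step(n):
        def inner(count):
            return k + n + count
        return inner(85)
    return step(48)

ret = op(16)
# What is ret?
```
149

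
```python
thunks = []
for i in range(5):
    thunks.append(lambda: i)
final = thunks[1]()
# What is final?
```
4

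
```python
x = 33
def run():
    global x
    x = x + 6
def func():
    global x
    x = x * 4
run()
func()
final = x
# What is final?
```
156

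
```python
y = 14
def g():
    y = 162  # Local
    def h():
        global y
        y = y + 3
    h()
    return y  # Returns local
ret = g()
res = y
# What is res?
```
17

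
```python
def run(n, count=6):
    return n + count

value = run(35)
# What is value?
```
41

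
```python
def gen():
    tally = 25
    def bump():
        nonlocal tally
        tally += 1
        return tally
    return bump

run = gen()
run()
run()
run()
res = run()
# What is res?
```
29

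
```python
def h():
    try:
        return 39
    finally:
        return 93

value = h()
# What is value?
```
93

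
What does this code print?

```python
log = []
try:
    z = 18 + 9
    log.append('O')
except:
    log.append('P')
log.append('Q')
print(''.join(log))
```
OQ

No exception, try block completes normally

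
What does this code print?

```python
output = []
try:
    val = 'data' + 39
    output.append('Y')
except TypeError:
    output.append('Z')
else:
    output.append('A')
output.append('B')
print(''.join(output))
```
ZB

else block skipped when exception is caught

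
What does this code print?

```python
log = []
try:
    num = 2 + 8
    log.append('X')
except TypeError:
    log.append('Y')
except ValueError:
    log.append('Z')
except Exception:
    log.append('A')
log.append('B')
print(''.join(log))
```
XB

No exception, try block completes normally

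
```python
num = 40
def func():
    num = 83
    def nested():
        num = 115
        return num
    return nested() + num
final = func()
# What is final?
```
198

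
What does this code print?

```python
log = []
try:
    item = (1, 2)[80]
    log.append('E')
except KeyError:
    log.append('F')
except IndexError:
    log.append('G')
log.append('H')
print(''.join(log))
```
GH

IndexError is caught by its specific handler, not KeyError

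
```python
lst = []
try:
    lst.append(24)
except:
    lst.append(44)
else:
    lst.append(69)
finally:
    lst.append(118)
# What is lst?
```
[24, 69, 118]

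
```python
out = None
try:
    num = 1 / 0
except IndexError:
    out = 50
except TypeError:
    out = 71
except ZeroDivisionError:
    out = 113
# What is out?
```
113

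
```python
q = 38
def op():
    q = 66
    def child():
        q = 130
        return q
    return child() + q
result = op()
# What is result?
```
196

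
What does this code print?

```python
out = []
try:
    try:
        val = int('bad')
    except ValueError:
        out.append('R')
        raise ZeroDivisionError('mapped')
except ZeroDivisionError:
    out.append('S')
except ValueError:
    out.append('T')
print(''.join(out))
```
RS

New ZeroDivisionError raised, caught by outer ZeroDivisionError handler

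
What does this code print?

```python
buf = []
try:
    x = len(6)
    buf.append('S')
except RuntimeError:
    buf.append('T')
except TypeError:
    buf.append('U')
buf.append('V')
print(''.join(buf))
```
UV

TypeError is caught by its specific handler, not RuntimeError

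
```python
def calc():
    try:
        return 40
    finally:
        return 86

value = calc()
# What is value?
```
86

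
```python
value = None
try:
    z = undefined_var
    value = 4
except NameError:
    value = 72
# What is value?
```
72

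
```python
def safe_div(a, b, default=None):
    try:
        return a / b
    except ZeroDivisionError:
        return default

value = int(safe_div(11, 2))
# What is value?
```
5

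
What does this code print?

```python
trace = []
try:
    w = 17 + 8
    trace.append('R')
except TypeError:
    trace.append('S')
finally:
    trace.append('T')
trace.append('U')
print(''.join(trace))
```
RTU

finally runs after normal execution too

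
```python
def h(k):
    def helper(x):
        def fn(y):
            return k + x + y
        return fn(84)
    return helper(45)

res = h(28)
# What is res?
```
157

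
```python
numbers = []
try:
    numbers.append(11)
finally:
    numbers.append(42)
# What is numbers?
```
[11, 42]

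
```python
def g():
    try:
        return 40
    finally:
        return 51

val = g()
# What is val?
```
51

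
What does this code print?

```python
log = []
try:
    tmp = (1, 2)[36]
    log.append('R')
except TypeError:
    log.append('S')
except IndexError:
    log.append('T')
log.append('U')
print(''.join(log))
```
TU

IndexError is caught by its specific handler, not TypeError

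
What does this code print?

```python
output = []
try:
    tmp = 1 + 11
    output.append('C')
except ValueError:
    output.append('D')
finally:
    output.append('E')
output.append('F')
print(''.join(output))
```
CEF

finally runs after normal execution too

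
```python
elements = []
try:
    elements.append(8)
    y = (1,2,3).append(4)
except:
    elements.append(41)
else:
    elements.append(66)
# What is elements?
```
[8, 41]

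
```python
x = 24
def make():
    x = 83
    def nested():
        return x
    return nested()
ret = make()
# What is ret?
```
83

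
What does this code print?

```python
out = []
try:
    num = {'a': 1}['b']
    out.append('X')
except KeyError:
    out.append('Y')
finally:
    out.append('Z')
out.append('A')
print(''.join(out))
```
YZA

finally always runs, even after exception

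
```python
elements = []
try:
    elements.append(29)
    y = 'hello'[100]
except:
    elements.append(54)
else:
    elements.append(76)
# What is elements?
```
[29, 54]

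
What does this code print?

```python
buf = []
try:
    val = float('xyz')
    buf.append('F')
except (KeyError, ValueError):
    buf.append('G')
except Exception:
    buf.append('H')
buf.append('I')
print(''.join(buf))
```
GI

ValueError matches tuple containing it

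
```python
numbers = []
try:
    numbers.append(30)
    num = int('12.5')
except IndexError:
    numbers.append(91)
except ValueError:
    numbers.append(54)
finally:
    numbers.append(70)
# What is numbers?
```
[30, 54, 70]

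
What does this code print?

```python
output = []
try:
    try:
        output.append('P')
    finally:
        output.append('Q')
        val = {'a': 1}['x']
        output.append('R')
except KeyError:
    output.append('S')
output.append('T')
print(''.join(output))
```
PQST

Exception in inner finally caught by outer except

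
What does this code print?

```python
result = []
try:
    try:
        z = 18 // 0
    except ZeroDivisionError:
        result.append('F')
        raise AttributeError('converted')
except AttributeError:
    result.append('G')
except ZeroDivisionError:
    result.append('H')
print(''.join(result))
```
FG

New AttributeError raised, caught by outer AttributeError handler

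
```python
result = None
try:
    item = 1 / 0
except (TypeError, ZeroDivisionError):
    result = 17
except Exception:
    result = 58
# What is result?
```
17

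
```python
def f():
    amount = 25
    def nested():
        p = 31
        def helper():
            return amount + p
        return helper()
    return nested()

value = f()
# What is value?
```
56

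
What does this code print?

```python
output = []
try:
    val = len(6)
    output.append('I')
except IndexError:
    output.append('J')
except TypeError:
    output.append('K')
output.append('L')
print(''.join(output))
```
KL

TypeError is caught by its specific handler, not IndexError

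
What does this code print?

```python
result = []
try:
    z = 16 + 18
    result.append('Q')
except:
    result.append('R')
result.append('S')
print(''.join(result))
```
QS

No exception, try block completes normally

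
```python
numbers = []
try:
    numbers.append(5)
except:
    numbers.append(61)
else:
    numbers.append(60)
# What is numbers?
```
[5, 60]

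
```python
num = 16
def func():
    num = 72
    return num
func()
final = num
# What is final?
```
16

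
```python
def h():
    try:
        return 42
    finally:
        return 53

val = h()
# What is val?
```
53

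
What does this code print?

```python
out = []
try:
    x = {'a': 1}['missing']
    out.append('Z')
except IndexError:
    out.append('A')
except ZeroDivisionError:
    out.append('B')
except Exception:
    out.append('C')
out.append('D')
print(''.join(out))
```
CD

KeyError not specifically caught, falls to Exception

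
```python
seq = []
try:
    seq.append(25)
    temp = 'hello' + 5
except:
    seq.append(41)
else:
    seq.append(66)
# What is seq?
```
[25, 41]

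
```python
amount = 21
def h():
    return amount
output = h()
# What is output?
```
21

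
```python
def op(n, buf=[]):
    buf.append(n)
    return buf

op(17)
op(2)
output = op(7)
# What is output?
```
[17, 2, 7]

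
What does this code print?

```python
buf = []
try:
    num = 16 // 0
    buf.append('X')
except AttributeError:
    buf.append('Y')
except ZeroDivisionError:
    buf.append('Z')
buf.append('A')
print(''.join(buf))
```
ZA

ZeroDivisionError is caught by its specific handler, not AttributeError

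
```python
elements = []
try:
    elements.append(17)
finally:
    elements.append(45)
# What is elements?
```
[17, 45]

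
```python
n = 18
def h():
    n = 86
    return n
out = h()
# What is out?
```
86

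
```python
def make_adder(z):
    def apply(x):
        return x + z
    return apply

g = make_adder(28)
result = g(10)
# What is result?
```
38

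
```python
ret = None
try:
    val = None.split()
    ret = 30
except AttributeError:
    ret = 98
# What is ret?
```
98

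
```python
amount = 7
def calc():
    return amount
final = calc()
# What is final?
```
7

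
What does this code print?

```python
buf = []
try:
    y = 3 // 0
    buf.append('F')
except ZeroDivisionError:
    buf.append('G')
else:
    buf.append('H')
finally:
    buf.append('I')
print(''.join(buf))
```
GI

Exception: except runs, else skipped, finally runs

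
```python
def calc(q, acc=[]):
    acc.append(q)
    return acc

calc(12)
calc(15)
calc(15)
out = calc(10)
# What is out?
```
[12, 15, 15, 10]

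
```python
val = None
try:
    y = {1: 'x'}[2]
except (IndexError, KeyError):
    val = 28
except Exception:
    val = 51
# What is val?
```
28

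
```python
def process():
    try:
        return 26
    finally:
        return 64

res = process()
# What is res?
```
64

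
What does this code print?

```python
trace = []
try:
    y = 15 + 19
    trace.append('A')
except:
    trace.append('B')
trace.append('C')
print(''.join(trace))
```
AC

No exception, try block completes normally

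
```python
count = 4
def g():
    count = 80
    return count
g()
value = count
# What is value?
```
4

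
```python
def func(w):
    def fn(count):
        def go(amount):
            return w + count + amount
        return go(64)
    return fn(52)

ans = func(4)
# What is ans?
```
120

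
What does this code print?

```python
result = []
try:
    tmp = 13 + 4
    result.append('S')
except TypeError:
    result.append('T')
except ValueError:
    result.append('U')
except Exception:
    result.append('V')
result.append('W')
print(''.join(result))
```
SW

No exception, try block completes normally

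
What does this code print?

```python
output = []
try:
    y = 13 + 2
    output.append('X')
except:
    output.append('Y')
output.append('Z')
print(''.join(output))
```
XZ

No exception, try block completes normally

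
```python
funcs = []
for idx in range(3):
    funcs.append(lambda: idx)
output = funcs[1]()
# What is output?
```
2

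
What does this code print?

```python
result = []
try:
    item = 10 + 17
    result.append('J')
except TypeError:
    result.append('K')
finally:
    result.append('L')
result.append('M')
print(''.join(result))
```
JLM

finally runs after normal execution too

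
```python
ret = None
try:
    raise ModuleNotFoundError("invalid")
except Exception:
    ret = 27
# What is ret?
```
27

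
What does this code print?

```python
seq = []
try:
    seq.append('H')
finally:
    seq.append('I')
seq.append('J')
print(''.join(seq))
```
HIJ

try/finally without except, no exception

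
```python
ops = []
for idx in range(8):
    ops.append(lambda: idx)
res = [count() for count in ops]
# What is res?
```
[7, 7, 7, 7, 7, 7, 7, 7]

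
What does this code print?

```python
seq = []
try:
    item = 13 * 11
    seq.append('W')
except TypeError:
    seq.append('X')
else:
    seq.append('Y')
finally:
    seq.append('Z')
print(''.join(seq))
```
WYZ

else runs before finally when no exception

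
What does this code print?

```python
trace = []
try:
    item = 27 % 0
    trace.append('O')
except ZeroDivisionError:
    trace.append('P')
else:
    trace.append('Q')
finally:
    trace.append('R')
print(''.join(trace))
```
PR

Exception: except runs, else skipped, finally runs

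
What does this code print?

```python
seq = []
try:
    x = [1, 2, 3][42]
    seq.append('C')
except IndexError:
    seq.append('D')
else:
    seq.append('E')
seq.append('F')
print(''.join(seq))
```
DF

else block skipped when exception is caught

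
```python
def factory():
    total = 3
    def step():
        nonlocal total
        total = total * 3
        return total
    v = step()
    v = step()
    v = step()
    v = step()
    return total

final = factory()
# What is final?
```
243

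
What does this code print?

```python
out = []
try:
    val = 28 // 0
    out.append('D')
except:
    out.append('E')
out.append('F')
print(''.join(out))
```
EF

Exception raised in try, caught by bare except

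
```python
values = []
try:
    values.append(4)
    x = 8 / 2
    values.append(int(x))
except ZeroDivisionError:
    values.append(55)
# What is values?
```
[4, 4]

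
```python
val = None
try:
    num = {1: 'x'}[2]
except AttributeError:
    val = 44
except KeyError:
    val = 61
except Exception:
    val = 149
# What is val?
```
61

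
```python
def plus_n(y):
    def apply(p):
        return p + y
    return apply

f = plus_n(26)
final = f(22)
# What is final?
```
48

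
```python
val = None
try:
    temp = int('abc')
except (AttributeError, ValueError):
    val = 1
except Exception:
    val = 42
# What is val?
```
1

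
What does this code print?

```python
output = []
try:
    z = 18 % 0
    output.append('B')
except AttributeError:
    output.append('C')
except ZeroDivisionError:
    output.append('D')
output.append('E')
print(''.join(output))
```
DE

ZeroDivisionError is caught by its specific handler, not AttributeError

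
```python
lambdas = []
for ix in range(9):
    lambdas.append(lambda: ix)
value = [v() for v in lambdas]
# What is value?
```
[8, 8, 8, 8, 8, 8, 8, 8, 8]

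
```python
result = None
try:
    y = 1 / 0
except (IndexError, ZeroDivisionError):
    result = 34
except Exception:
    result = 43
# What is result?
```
34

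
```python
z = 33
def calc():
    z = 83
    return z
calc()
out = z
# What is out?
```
33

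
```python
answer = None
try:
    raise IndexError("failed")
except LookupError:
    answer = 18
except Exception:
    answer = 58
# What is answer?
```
18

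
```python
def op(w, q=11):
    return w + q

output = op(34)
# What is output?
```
45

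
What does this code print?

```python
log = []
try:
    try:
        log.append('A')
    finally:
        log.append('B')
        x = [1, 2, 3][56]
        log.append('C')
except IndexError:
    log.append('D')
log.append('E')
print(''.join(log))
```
ABDE

Exception in inner finally caught by outer except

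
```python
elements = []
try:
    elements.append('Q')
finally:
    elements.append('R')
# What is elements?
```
['Q', 'R']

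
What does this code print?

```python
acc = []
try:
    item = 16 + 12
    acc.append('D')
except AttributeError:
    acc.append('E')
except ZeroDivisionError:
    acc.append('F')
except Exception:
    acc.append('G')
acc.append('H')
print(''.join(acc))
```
DH

No exception, try block completes normally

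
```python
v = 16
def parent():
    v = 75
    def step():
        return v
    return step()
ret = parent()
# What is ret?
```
75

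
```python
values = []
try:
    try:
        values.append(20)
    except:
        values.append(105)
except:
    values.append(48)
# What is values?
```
[20]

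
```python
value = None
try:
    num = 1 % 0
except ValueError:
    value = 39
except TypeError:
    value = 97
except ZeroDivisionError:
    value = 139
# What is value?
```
139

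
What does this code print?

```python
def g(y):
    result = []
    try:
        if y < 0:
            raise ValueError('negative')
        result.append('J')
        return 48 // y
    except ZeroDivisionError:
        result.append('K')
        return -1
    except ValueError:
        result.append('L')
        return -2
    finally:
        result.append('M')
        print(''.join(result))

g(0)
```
JKM

y=0 causes ZeroDivisionError, caught, finally prints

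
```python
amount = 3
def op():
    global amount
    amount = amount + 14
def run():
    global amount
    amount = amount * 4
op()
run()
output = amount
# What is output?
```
68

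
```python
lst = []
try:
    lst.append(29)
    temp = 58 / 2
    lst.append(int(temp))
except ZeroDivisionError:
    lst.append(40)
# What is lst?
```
[29, 29]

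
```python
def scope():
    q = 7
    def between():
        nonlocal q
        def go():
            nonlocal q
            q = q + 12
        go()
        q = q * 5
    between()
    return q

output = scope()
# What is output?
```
95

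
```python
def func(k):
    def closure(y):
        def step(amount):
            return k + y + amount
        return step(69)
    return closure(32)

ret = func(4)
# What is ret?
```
105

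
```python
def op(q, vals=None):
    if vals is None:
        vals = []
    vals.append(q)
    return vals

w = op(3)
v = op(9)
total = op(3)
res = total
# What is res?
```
[3]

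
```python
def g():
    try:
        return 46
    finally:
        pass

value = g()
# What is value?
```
46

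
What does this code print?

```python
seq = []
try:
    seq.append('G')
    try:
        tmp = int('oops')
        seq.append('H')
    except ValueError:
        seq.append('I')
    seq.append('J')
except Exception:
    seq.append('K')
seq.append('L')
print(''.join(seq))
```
GIJL

Inner exception caught by inner handler, outer continues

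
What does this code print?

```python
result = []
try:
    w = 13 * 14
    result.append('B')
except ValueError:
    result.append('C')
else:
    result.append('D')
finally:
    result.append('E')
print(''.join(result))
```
BDE

else runs before finally when no exception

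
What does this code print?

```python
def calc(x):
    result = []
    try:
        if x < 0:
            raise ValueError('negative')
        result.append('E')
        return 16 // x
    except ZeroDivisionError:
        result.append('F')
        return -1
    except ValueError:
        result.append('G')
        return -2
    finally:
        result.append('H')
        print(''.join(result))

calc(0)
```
EFH

x=0 causes ZeroDivisionError, caught, finally prints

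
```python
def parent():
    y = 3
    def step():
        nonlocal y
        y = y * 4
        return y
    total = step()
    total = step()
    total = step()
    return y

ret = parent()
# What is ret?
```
192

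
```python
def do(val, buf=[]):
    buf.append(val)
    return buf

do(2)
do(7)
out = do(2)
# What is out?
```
[2, 7, 2]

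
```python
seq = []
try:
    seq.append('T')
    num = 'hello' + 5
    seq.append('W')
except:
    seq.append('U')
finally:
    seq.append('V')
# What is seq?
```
['T', 'U', 'V']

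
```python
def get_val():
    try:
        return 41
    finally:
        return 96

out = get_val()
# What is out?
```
96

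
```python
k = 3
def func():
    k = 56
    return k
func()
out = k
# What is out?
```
3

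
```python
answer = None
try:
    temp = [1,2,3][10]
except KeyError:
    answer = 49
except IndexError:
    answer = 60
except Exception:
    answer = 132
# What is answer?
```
60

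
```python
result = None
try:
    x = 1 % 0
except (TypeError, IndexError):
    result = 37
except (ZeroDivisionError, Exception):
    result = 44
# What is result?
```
44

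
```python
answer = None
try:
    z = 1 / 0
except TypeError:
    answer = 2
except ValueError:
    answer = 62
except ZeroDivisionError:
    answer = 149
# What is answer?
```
149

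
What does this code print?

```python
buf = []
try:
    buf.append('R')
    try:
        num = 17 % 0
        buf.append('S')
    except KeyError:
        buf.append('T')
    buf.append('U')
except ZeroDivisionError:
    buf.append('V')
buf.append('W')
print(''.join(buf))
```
RVW

Inner handler doesn't match, propagates to outer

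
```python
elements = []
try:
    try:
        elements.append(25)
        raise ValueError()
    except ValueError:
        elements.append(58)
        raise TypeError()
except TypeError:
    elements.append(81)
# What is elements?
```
[25, 58, 81]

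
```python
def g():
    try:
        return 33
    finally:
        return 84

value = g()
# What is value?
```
84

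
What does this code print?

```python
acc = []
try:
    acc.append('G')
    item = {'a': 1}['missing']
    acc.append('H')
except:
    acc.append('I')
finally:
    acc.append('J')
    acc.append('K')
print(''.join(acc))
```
GIJK

Code before exception runs, then except, then all of finally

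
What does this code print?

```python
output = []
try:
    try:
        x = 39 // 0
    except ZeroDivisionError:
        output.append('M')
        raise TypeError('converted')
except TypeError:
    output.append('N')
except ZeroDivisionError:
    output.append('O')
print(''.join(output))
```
MN

New TypeError raised, caught by outer TypeError handler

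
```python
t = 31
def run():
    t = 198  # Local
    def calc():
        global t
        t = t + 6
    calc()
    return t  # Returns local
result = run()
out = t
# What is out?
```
37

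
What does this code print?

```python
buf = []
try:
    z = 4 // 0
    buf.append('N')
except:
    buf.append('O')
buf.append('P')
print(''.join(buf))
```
OP

Exception raised in try, caught by bare except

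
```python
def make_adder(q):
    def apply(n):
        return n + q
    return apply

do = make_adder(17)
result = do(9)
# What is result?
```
26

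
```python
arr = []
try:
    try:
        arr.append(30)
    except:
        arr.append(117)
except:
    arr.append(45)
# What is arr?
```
[30]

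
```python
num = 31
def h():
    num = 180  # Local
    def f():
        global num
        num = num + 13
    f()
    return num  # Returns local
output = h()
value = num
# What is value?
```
44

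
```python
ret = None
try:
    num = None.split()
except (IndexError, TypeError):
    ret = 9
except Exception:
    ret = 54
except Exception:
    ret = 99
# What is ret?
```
54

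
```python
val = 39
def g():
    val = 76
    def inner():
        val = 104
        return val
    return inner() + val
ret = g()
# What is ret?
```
180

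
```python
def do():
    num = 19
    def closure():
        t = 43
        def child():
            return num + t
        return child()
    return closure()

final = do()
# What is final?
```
62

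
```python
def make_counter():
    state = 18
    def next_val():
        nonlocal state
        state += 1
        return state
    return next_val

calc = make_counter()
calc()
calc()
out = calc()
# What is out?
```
21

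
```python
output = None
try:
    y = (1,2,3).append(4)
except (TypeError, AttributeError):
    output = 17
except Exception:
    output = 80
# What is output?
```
17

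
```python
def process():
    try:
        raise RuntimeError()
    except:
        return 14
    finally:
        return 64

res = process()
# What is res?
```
64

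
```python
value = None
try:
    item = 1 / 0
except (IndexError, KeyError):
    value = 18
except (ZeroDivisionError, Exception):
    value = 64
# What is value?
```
64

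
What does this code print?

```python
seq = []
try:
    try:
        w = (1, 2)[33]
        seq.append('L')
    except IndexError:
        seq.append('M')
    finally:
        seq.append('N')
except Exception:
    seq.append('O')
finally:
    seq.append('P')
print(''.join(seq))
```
MNP

Both finally blocks run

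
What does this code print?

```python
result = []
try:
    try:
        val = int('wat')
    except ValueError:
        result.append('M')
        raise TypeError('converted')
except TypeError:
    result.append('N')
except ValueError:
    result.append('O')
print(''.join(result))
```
MN

New TypeError raised, caught by outer TypeError handler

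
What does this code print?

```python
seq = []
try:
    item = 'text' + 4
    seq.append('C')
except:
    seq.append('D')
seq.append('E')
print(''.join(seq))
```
DE

Exception raised in try, caught by bare except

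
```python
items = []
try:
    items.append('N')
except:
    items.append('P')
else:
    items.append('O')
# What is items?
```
['N', 'O']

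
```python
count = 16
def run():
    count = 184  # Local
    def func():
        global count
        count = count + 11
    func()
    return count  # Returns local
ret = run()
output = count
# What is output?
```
27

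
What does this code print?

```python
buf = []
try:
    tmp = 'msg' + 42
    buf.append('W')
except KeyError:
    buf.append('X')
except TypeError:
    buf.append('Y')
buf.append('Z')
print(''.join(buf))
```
YZ

TypeError is caught by its specific handler, not KeyError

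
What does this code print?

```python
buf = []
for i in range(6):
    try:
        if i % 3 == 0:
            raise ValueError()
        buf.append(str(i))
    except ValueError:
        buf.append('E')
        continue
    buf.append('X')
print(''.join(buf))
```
E1X2XE4X5X

continue in except skips rest of loop body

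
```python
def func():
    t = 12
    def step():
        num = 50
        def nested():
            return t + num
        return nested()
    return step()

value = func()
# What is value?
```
62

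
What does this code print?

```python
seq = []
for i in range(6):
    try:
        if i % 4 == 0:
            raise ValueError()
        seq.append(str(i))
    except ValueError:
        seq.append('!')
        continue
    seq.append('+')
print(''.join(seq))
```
!1+2+3+!5+

continue in except skips rest of loop body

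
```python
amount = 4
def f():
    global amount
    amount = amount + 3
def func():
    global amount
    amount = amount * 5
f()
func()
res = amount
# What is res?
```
35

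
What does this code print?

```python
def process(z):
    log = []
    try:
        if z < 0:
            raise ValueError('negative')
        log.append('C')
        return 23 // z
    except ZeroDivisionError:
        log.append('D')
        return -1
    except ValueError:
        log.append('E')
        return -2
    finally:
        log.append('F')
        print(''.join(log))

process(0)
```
CDF

z=0 causes ZeroDivisionError, caught, finally prints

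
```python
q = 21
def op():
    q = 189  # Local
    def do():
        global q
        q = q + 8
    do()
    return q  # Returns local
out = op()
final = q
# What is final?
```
29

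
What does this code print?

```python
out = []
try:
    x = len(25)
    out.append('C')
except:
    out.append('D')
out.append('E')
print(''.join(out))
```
DE

Exception raised in try, caught by bare except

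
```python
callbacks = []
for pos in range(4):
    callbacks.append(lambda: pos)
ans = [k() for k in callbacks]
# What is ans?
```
[3, 3, 3, 3]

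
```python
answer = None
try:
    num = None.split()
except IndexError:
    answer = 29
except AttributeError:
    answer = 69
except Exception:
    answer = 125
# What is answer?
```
69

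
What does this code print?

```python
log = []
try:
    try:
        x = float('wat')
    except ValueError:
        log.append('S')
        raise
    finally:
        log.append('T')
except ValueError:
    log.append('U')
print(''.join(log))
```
STU

finally runs before re-raised exception propagates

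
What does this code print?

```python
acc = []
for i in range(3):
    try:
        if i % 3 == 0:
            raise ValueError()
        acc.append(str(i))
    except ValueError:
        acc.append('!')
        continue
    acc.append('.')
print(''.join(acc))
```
!1.2.

continue in except skips rest of loop body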